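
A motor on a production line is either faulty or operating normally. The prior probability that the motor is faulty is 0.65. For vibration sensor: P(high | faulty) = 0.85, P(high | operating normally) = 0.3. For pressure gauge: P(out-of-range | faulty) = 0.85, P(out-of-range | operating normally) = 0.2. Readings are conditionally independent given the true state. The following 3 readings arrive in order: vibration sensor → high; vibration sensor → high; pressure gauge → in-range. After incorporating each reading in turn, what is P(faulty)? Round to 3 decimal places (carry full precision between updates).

0.737

After vibration sensor='high': P(faulty) = 0.85·0.6500 / (0.85·0.6500 + 0.3·0.3500) ≈ 0.8403
After vibration sensor='high': P(faulty) = 0.85·0.8403 / (0.85·0.8403 + 0.3·0.1597) ≈ 0.9371
After pressure gauge='in-range': P(faulty) = 0.15·0.9371 / (0.15·0.9371 + 0.8·0.0629) ≈ 0.7365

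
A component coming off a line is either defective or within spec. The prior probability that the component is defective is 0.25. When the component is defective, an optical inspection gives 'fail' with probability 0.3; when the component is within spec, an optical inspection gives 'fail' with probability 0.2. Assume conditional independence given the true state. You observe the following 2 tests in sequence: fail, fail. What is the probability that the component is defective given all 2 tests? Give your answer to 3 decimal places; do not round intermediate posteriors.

Apply Bayes' rule sequentially, carrying P(defective) forward.
After 'fail': P(defective) = 0.3·0.2500 / (0.3·0.2500 + 0.2·0.7500) ≈ 0.3333
After 'fail': P(defective) = 0.3·0.3333 / (0.3·0.3333 + 0.2·0.6667) ≈ 0.4286

0.429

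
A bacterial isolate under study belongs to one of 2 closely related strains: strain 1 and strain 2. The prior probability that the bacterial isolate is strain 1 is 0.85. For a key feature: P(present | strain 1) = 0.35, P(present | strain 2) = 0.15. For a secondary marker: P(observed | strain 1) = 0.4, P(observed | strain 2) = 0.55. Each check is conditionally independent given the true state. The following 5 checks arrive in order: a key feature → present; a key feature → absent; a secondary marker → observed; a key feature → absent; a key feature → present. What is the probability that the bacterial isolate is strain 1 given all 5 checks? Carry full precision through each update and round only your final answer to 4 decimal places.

Apply Bayes' rule sequentially, carrying P(strain 1) forward.
After a key feature='present': P(strain 1) = 0.35·0.8500 / (0.35·0.8500 + 0.15·0.1500) ≈ 0.9297
After a key feature='absent': P(strain 1) = 0.65·0.9297 / (0.65·0.9297 + 0.85·0.0703) ≈ 0.9100
After a secondary marker='observed': P(strain 1) = 0.4·0.9100 / (0.4·0.9100 + 0.55·0.0900) ≈ 0.8803
After a key feature='absent': P(strain 1) = 0.65·0.8803 / (0.65·0.8803 + 0.85·0.1197) ≈ 0.8490
After a key feature='present': P(strain 1) = 0.35·0.8490 / (0.35·0.8490 + 0.15·0.1510) ≈ 0.9292

0.9292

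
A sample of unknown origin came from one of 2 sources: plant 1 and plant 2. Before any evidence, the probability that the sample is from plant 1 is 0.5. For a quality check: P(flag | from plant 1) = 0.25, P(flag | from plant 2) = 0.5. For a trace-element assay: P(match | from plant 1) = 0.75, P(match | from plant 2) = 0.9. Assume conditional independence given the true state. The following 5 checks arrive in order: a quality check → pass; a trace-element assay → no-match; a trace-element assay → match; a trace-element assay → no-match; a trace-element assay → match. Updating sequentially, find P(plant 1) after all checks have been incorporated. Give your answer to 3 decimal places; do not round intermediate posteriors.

0.867

After a quality check='pass': P(plant 1) = 0.75·0.5000 / (0.75·0.5000 + 0.5·0.5000) ≈ 0.6000
After a trace-element assay='no-match': P(plant 1) = 0.25·0.6000 / (0.25·0.6000 + 0.1·0.4000) ≈ 0.7895
After a trace-element assay='match': P(plant 1) = 0.75·0.7895 / (0.75·0.7895 + 0.9·0.2105) ≈ 0.7576
After a trace-element assay='no-match': P(plant 1) = 0.25·0.7576 / (0.25·0.7576 + 0.1·0.2424) ≈ 0.8865
After a trace-element assay='match': P(plant 1) = 0.75·0.8865 / (0.75·0.8865 + 0.9·0.1135) ≈ 0.8669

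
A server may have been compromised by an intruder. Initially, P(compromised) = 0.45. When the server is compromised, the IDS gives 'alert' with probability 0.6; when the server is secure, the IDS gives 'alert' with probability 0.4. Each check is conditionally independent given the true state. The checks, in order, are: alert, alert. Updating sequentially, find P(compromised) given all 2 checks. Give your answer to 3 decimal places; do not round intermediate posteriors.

After 'alert': P(compromised) = 0.6·0.4500 / (0.6·0.4500 + 0.4·0.5500) ≈ 0.5510
After 'alert': P(compromised) = 0.6·0.5510 / (0.6·0.5510 + 0.4·0.4490) ≈ 0.6480

0.648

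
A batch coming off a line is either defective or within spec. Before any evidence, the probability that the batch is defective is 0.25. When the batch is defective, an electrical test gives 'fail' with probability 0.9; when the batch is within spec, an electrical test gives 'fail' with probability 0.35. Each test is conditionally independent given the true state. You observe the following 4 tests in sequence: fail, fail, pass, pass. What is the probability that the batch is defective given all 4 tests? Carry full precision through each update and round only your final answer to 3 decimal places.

0.050

After 'fail': P(defective) = 0.9·0.2500 / (0.9·0.2500 + 0.35·0.7500) ≈ 0.4615
After 'fail': P(defective) = 0.9·0.4615 / (0.9·0.4615 + 0.35·0.5385) ≈ 0.6879
After 'pass': P(defective) = 0.1·0.6879 / (0.1·0.6879 + 0.65·0.3121) ≈ 0.2532
After 'pass': P(defective) = 0.1·0.2532 / (0.1·0.2532 + 0.65·0.7468) ≈ 0.0496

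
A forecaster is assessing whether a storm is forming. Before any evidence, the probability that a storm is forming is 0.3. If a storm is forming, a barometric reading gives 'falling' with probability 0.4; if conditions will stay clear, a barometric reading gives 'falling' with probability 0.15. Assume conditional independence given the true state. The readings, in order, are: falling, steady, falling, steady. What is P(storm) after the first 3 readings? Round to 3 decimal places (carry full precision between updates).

After 'falling': P(storm) = 0.4·0.3000 / (0.4·0.3000 + 0.15·0.7000) ≈ 0.5333
After 'steady': P(storm) = 0.6·0.5333 / (0.6·0.5333 + 0.85·0.4667) ≈ 0.4465
After 'falling': P(storm) = 0.4·0.4465 / (0.4·0.4465 + 0.15·0.5535) ≈ 0.6827

0.683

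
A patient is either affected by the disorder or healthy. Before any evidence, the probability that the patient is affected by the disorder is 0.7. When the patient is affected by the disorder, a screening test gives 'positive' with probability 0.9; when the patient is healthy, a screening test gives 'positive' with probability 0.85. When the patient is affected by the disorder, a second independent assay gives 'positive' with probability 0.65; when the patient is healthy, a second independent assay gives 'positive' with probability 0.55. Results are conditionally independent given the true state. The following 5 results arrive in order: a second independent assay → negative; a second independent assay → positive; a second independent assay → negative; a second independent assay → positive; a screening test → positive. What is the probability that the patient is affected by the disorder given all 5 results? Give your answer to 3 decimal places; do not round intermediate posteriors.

Apply Bayes' rule sequentially, carrying P(affected) forward.
After a second independent assay='negative': P(affected) = 0.35·0.7000 / (0.35·0.7000 + 0.45·0.3000) ≈ 0.6447
After a second independent assay='positive': P(affected) = 0.65·0.6447 / (0.65·0.6447 + 0.55·0.3553) ≈ 0.6820
After a second independent assay='negative': P(affected) = 0.35·0.6820 / (0.35·0.6820 + 0.45·0.3180) ≈ 0.6252
After a second independent assay='positive': P(affected) = 0.65·0.6252 / (0.65·0.6252 + 0.55·0.3748) ≈ 0.6635
After a screening test='positive': P(affected) = 0.9·0.6635 / (0.9·0.6635 + 0.85·0.3365) ≈ 0.6761

0.676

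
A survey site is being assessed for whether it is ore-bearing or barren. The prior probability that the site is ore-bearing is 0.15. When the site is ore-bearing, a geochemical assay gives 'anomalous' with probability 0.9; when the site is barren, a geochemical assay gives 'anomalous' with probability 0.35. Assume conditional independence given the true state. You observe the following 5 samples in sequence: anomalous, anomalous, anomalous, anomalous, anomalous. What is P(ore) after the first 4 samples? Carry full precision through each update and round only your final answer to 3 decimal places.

0.885

After 'anomalous': P(ore) = 0.9·0.1500 / (0.9·0.1500 + 0.35·0.8500) ≈ 0.3121
After 'anomalous': P(ore) = 0.9·0.3121 / (0.9·0.3121 + 0.35·0.6879) ≈ 0.5385
After 'anomalous': P(ore) = 0.9·0.5385 / (0.9·0.5385 + 0.35·0.4615) ≈ 0.7500
After 'anomalous': P(ore) = 0.9·0.7500 / (0.9·0.7500 + 0.35·0.2500) ≈ 0.8853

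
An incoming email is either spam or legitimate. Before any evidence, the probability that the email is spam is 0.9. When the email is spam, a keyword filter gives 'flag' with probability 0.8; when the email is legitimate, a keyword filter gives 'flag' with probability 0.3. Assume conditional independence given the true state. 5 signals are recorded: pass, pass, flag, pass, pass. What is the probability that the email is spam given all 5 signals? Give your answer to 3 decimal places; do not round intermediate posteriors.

After 'pass': P(spam) = 0.2·0.9000 / (0.2·0.9000 + 0.7·0.1000) ≈ 0.7200
After 'pass': P(spam) = 0.2·0.7200 / (0.2·0.7200 + 0.7·0.2800) ≈ 0.4235
After 'flag': P(spam) = 0.8·0.4235 / (0.8·0.4235 + 0.3·0.5765) ≈ 0.6621
After 'pass': P(spam) = 0.2·0.6621 / (0.2·0.6621 + 0.7·0.3379) ≈ 0.3589
After 'pass': P(spam) = 0.2·0.3589 / (0.2·0.3589 + 0.7·0.6411) ≈ 0.1379

0.138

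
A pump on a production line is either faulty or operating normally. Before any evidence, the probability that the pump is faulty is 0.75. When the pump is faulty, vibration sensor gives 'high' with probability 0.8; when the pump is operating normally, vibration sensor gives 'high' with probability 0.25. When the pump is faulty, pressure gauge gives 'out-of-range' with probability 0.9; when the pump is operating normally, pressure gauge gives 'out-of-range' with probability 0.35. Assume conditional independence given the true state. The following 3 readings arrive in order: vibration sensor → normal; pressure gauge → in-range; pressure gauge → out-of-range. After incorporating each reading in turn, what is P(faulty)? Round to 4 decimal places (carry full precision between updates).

After vibration sensor='normal': P(faulty) = 0.2·0.7500 / (0.2·0.7500 + 0.75·0.2500) ≈ 0.4444
After pressure gauge='in-range': P(faulty) = 0.1·0.4444 / (0.1·0.4444 + 0.65·0.5556) ≈ 0.1096
After pressure gauge='out-of-range': P(faulty) = 0.9·0.1096 / (0.9·0.1096 + 0.35·0.8904) ≈ 0.2404

0.2404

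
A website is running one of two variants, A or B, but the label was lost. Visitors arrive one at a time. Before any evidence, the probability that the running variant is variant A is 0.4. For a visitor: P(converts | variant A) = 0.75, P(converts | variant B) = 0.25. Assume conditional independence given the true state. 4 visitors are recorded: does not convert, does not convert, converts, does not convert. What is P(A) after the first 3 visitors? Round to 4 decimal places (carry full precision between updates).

0.1818

Each posterior becomes the prior for the next update.
After 'does not convert': P(A) = 0.25·0.4000 / (0.25·0.4000 + 0.75·0.6000) ≈ 0.1818
After 'does not convert': P(A) = 0.25·0.1818 / (0.25·0.1818 + 0.75·0.8182) ≈ 0.0690
After 'converts': P(A) = 0.75·0.0690 / (0.75·0.0690 + 0.25·0.9310) ≈ 0.1818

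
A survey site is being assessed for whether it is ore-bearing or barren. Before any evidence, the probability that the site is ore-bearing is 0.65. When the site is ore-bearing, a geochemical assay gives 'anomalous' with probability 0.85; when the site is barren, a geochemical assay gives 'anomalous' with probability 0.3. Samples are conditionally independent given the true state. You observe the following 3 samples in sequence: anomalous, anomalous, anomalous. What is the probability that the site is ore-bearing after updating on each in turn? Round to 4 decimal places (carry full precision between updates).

Each posterior becomes the prior for the next update.
After 'anomalous': P(ore) = 0.85·0.6500 / (0.85·0.6500 + 0.3·0.3500) ≈ 0.8403
After 'anomalous': P(ore) = 0.85·0.8403 / (0.85·0.8403 + 0.3·0.1597) ≈ 0.9371
After 'anomalous': P(ore) = 0.85·0.9371 / (0.85·0.9371 + 0.3·0.0629) ≈ 0.9769

0.9769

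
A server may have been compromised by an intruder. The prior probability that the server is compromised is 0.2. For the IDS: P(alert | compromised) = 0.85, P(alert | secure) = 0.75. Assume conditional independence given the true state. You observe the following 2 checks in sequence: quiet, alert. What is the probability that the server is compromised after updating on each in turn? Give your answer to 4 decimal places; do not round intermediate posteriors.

Each posterior becomes the prior for the next update.
After 'quiet': P(compromised) = 0.15·0.2000 / (0.15·0.2000 + 0.25·0.8000) ≈ 0.1304
After 'alert': P(compromised) = 0.85·0.1304 / (0.85·0.1304 + 0.75·0.8696) ≈ 0.1453

0.1453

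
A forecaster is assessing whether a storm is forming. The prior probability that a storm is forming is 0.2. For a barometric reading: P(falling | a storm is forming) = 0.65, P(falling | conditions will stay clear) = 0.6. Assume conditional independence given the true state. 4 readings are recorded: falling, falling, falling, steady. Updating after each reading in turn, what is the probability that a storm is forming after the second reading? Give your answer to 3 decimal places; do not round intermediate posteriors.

0.227

After 'falling': P(storm) = 0.65·0.2000 / (0.65·0.2000 + 0.6·0.8000) ≈ 0.2131
After 'falling': P(storm) = 0.65·0.2131 / (0.65·0.2131 + 0.6·0.7869) ≈ 0.2268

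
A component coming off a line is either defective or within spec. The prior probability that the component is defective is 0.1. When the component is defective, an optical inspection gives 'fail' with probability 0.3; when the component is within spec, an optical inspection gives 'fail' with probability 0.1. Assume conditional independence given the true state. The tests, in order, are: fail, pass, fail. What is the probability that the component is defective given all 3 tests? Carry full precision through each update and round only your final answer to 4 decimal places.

After 'fail': P(defective) = 0.3·0.1000 / (0.3·0.1000 + 0.1·0.9000) ≈ 0.2500
After 'pass': P(defective) = 0.7·0.2500 / (0.7·0.2500 + 0.9·0.7500) ≈ 0.2059
After 'fail': P(defective) = 0.3·0.2059 / (0.3·0.2059 + 0.1·0.7941) ≈ 0.4375

0.4375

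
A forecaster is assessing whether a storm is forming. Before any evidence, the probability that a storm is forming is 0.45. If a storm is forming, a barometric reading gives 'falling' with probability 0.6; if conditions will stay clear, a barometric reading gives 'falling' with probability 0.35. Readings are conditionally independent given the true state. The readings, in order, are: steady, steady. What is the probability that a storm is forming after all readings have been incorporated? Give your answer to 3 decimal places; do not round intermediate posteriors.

0.237

After 'steady': P(storm) = 0.4·0.4500 / (0.4·0.4500 + 0.65·0.5500) ≈ 0.3349
After 'steady': P(storm) = 0.4·0.3349 / (0.4·0.3349 + 0.65·0.6651) ≈ 0.2366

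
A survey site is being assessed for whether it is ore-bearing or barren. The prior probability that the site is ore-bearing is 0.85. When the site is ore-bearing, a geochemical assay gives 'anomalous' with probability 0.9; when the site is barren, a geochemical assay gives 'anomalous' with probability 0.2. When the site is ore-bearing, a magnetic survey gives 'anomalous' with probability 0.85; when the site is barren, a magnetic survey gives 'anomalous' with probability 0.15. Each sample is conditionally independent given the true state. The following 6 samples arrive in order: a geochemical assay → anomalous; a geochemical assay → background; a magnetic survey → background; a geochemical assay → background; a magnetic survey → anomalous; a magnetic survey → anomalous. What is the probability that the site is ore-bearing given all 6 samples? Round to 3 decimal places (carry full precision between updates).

After a geochemical assay='anomalous': P(ore) = 0.9·0.8500 / (0.9·0.8500 + 0.2·0.1500) ≈ 0.9623
After a geochemical assay='background': P(ore) = 0.1·0.9623 / (0.1·0.9623 + 0.8·0.0377) ≈ 0.7612
After a magnetic survey='background': P(ore) = 0.15·0.7612 / (0.15·0.7612 + 0.85·0.2388) ≈ 0.3600
After a geochemical assay='background': P(ore) = 0.1·0.3600 / (0.1·0.3600 + 0.8·0.6400) ≈ 0.0657
After a magnetic survey='anomalous': P(ore) = 0.85·0.0657 / (0.85·0.0657 + 0.15·0.9343) ≈ 0.2849
After a magnetic survey='anomalous': P(ore) = 0.85·0.2849 / (0.85·0.2849 + 0.15·0.7151) ≈ 0.6930

0.693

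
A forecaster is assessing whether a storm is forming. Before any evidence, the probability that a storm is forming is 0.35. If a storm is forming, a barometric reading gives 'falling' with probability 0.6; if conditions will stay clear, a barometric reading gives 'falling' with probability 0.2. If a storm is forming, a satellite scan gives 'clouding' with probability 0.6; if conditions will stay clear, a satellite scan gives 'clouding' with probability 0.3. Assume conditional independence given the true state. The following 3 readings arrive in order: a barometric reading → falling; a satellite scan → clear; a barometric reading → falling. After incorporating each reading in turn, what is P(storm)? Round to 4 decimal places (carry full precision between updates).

Each posterior becomes the prior for the next update.
After a barometric reading='falling': P(storm) = 0.6·0.3500 / (0.6·0.3500 + 0.2·0.6500) ≈ 0.6176
After a satellite scan='clear': P(storm) = 0.4·0.6176 / (0.4·0.6176 + 0.7·0.3824) ≈ 0.4800
After a barometric reading='falling': P(storm) = 0.6·0.4800 / (0.6·0.4800 + 0.2·0.5200) ≈ 0.7347

0.7347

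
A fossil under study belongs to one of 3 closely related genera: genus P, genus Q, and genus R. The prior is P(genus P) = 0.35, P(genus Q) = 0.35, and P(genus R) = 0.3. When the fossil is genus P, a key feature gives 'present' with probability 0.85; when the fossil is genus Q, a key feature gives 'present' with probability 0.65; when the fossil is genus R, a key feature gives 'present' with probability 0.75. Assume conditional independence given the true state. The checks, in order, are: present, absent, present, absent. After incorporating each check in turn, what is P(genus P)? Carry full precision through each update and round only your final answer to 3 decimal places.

0.166

After 'present': normaliser = 0.85·0.3500 + 0.65·0.3500 + 0.75·0.3000; P(genus P) ≈ 0.3967, P(genus Q) ≈ 0.3033, P(genus R) ≈ 0.3000
After 'absent': normaliser = 0.15·0.3967 + 0.35·0.3033 + 0.25·0.3000; P(genus P) ≈ 0.2472, P(genus Q) ≈ 0.4411, P(genus R) ≈ 0.3116
After 'present': normaliser = 0.85·0.2472 + 0.65·0.4411 + 0.75·0.3116; P(genus P) ≈ 0.2876, P(genus Q) ≈ 0.3925, P(genus R) ≈ 0.3199
After 'absent': normaliser = 0.15·0.2876 + 0.35·0.3925 + 0.25·0.3199; P(genus P) ≈ 0.1656, P(genus Q) ≈ 0.5273, P(genus R) ≈ 0.3070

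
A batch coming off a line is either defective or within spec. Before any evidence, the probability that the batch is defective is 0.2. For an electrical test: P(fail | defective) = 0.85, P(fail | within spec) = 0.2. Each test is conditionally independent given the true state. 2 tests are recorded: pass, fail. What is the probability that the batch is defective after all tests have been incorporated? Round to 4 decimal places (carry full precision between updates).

After 'pass': P(defective) = 0.15·0.2000 / (0.15·0.2000 + 0.8·0.8000) ≈ 0.0448
After 'fail': P(defective) = 0.85·0.0448 / (0.85·0.0448 + 0.2·0.9552) ≈ 0.1661

0.1661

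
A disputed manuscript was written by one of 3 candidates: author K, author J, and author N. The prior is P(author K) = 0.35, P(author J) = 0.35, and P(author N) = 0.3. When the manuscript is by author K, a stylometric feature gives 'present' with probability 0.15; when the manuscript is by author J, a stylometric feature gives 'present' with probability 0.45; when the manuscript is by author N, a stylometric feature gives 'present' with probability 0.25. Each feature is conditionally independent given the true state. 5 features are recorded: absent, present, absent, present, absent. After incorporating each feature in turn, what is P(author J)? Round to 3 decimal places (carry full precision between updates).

0.481

After 'absent': normaliser = 0.85·0.3500 + 0.55·0.3500 + 0.75·0.3000; P(author K) ≈ 0.4161, P(author J) ≈ 0.2692, P(author N) ≈ 0.3147
After 'present': normaliser = 0.15·0.4161 + 0.45·0.2692 + 0.25·0.3147; P(author K) ≈ 0.2380, P(author J) ≈ 0.4620, P(author N) ≈ 0.3000
After 'absent': normaliser = 0.85·0.2380 + 0.55·0.4620 + 0.75·0.3000; P(author K) ≈ 0.2969, P(author J) ≈ 0.3729, P(author N) ≈ 0.3302
After 'present': normaliser = 0.15·0.2969 + 0.45·0.3729 + 0.25·0.3302; P(author K) ≈ 0.1510, P(author J) ≈ 0.5691, P(author N) ≈ 0.2799
After 'absent': normaliser = 0.85·0.1510 + 0.55·0.5691 + 0.75·0.2799; P(author K) ≈ 0.1971, P(author J) ≈ 0.4805, P(author N) ≈ 0.3224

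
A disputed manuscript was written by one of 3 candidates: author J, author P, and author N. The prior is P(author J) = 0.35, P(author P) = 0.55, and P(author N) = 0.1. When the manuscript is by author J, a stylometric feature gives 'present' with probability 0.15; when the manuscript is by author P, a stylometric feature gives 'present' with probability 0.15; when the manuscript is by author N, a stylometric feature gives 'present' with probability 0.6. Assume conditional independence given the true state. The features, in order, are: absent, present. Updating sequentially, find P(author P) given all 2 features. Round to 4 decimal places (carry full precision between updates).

0.5054

Each posterior becomes the prior for the next update.
After 'absent': normaliser = 0.85·0.3500 + 0.85·0.5500 + 0.4·0.1000; P(author J) ≈ 0.3696, P(author P) ≈ 0.5807, P(author N) ≈ 0.0497
After 'present': normaliser = 0.15·0.3696 + 0.15·0.5807 + 0.6·0.0497; P(author J) ≈ 0.3216, P(author P) ≈ 0.5054, P(author N) ≈ 0.1730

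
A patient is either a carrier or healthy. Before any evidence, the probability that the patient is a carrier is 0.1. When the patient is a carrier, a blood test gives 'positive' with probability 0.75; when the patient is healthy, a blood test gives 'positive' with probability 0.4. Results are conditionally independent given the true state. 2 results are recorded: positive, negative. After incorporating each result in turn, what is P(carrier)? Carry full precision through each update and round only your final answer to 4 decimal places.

0.0799

Each posterior becomes the prior for the next update.
After 'positive': P(carrier) = 0.75·0.1000 / (0.75·0.1000 + 0.4·0.9000) ≈ 0.1724
After 'negative': P(carrier) = 0.25·0.1724 / (0.25·0.1724 + 0.6·0.8276) ≈ 0.0799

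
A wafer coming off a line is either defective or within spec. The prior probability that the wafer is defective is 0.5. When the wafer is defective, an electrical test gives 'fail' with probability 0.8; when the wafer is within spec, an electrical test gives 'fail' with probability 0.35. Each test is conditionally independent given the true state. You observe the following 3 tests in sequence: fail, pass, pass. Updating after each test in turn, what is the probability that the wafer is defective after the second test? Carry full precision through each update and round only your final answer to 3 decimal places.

Each posterior becomes the prior for the next update.
After 'fail': P(defective) = 0.8·0.5000 / (0.8·0.5000 + 0.35·0.5000) ≈ 0.6957
After 'pass': P(defective) = 0.2·0.6957 / (0.2·0.6957 + 0.65·0.3043) ≈ 0.4129

0.413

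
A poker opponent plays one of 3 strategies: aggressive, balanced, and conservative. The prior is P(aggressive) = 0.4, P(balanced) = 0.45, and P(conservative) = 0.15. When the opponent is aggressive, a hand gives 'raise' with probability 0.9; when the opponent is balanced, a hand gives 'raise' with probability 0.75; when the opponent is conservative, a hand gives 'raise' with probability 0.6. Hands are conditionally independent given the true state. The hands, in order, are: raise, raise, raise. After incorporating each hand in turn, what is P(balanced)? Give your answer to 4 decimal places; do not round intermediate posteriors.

0.3695

After 'raise': normaliser = 0.9·0.4000 + 0.75·0.4500 + 0.6·0.1500; P(aggressive) ≈ 0.4571, P(balanced) ≈ 0.4286, P(conservative) ≈ 0.1143
After 'raise': normaliser = 0.9·0.4571 + 0.75·0.4286 + 0.6·0.1143; P(aggressive) ≈ 0.5134, P(balanced) ≈ 0.4011, P(conservative) ≈ 0.0856
After 'raise': normaliser = 0.9·0.5134 + 0.75·0.4011 + 0.6·0.0856; P(aggressive) ≈ 0.5675, P(balanced) ≈ 0.3695, P(conservative) ≈ 0.0631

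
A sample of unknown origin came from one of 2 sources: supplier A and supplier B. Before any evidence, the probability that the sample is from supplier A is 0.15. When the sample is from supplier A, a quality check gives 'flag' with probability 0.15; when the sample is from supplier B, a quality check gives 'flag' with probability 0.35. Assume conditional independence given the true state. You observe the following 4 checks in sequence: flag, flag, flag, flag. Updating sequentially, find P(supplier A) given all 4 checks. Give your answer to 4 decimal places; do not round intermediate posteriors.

0.0059

After 'flag': P(supplier A) = 0.15·0.1500 / (0.15·0.1500 + 0.35·0.8500) ≈ 0.0703
After 'flag': P(supplier A) = 0.15·0.0703 / (0.15·0.0703 + 0.35·0.9297) ≈ 0.0314
After 'flag': P(supplier A) = 0.15·0.0314 / (0.15·0.0314 + 0.35·0.9686) ≈ 0.0137
After 'flag': P(supplier A) = 0.15·0.0137 / (0.15·0.0137 + 0.35·0.9863) ≈ 0.0059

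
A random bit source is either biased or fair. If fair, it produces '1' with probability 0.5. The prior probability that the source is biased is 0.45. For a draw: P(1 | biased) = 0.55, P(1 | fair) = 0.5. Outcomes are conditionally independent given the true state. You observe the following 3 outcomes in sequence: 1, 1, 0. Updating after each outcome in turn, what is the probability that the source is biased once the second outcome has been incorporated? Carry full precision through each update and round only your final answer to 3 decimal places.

After '1': P(biased) = 0.55·0.4500 / (0.55·0.4500 + 0.5·0.5500) ≈ 0.4737
After '1': P(biased) = 0.55·0.4737 / (0.55·0.4737 + 0.5·0.5263) ≈ 0.4975

0.497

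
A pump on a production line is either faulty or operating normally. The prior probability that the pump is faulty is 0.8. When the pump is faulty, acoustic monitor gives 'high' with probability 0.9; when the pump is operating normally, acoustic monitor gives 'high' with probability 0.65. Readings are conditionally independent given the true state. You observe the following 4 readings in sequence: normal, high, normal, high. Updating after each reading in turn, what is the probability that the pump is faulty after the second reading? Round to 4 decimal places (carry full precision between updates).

0.6128

Apply Bayes' rule sequentially, carrying P(faulty) forward.
After 'normal': P(faulty) = 0.1·0.8000 / (0.1·0.8000 + 0.35·0.2000) ≈ 0.5333
After 'high': P(faulty) = 0.9·0.5333 / (0.9·0.5333 + 0.65·0.4667) ≈ 0.6128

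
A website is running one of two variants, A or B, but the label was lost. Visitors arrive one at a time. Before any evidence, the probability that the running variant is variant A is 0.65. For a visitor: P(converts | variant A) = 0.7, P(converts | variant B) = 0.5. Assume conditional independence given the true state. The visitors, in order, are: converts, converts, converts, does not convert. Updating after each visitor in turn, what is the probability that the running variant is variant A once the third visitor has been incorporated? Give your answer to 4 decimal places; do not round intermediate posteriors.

After 'converts': P(A) = 0.7·0.6500 / (0.7·0.6500 + 0.5·0.3500) ≈ 0.7222
After 'converts': P(A) = 0.7·0.7222 / (0.7·0.7222 + 0.5·0.2778) ≈ 0.7845
After 'converts': P(A) = 0.7·0.7845 / (0.7·0.7845 + 0.5·0.2155) ≈ 0.8360

0.8360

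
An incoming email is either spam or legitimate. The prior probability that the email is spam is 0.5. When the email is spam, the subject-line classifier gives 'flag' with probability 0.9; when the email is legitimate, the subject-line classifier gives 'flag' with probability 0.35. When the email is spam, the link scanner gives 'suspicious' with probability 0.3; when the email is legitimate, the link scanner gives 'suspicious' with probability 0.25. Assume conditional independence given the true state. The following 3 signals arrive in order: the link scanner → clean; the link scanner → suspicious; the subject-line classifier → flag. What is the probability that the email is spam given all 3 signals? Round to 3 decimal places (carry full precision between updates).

0.742

After the link scanner='clean': P(spam) = 0.7·0.5000 / (0.7·0.5000 + 0.75·0.5000) ≈ 0.4828
After the link scanner='suspicious': P(spam) = 0.3·0.4828 / (0.3·0.4828 + 0.25·0.5172) ≈ 0.5283
After the subject-line classifier='flag': P(spam) = 0.9·0.5283 / (0.9·0.5283 + 0.35·0.4717) ≈ 0.7423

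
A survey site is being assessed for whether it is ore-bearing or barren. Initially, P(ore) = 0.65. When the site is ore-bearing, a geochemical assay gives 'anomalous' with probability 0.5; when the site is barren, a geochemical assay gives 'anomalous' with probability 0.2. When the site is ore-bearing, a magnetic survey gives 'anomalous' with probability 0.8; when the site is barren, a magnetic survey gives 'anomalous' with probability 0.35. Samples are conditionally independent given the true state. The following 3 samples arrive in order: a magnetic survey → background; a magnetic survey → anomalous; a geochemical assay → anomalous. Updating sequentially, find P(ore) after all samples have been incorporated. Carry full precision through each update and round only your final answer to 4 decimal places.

0.7656

After a magnetic survey='background': P(ore) = 0.2·0.6500 / (0.2·0.6500 + 0.65·0.3500) ≈ 0.3636
After a magnetic survey='anomalous': P(ore) = 0.8·0.3636 / (0.8·0.3636 + 0.35·0.6364) ≈ 0.5664
After a geochemical assay='anomalous': P(ore) = 0.5·0.5664 / (0.5·0.5664 + 0.2·0.4336) ≈ 0.7656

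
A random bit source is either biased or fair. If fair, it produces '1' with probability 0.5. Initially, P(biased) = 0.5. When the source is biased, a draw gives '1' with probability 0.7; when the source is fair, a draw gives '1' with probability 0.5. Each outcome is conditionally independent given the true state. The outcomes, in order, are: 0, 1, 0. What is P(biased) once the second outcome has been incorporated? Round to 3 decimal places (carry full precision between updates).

After '0': P(biased) = 0.3·0.5000 / (0.3·0.5000 + 0.5·0.5000) ≈ 0.3750
After '1': P(biased) = 0.7·0.3750 / (0.7·0.3750 + 0.5·0.6250) ≈ 0.4565

0.457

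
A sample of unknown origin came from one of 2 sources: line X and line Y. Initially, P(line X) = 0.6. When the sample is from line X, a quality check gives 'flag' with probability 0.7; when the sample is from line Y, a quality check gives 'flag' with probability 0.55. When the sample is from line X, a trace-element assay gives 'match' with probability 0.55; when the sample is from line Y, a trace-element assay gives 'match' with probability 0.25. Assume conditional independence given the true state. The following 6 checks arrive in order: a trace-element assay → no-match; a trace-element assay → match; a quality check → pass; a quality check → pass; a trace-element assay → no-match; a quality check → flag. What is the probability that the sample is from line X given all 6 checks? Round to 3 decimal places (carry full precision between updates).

After a trace-element assay='no-match': P(line X) = 0.45·0.6000 / (0.45·0.6000 + 0.75·0.4000) ≈ 0.4737
After a trace-element assay='match': P(line X) = 0.55·0.4737 / (0.55·0.4737 + 0.25·0.5263) ≈ 0.6644
After a quality check='pass': P(line X) = 0.3·0.6644 / (0.3·0.6644 + 0.45·0.3356) ≈ 0.5690
After a quality check='pass': P(line X) = 0.3·0.5690 / (0.3·0.5690 + 0.45·0.4310) ≈ 0.4681
After a trace-element assay='no-match': P(line X) = 0.45·0.4681 / (0.45·0.4681 + 0.75·0.5319) ≈ 0.3455
After a quality check='flag': P(line X) = 0.7·0.3455 / (0.7·0.3455 + 0.55·0.6545) ≈ 0.4019

0.402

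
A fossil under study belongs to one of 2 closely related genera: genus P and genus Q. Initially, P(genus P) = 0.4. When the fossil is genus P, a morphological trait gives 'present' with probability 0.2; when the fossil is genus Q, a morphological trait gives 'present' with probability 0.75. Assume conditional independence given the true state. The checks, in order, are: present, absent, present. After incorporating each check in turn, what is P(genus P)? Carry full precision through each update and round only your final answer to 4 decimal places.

0.1317

After 'present': P(genus P) = 0.2·0.4000 / (0.2·0.4000 + 0.75·0.6000) ≈ 0.1509
After 'absent': P(genus P) = 0.8·0.1509 / (0.8·0.1509 + 0.25·0.8491) ≈ 0.3626
After 'present': P(genus P) = 0.2·0.3626 / (0.2·0.3626 + 0.75·0.6374) ≈ 0.1317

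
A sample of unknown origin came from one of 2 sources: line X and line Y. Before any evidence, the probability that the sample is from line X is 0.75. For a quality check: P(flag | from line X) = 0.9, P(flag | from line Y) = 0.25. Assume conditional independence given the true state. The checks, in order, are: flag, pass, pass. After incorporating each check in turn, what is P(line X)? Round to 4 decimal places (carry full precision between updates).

0.1611

Each posterior becomes the prior for the next update.
After 'flag': P(line X) = 0.9·0.7500 / (0.9·0.7500 + 0.25·0.2500) ≈ 0.9153
After 'pass': P(line X) = 0.1·0.9153 / (0.1·0.9153 + 0.75·0.0847) ≈ 0.5902
After 'pass': P(line X) = 0.1·0.5902 / (0.1·0.5902 + 0.75·0.4098) ≈ 0.1611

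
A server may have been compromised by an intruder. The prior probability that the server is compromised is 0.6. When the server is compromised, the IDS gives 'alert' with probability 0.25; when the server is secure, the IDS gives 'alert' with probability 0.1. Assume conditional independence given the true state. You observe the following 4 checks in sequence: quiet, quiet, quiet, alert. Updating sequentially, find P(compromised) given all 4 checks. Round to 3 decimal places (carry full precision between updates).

0.685

After 'quiet': P(compromised) = 0.75·0.6000 / (0.75·0.6000 + 0.9·0.4000) ≈ 0.5556
After 'quiet': P(compromised) = 0.75·0.5556 / (0.75·0.5556 + 0.9·0.4444) ≈ 0.5102
After 'quiet': P(compromised) = 0.75·0.5102 / (0.75·0.5102 + 0.9·0.4898) ≈ 0.4647
After 'alert': P(compromised) = 0.25·0.4647 / (0.25·0.4647 + 0.1·0.5353) ≈ 0.6846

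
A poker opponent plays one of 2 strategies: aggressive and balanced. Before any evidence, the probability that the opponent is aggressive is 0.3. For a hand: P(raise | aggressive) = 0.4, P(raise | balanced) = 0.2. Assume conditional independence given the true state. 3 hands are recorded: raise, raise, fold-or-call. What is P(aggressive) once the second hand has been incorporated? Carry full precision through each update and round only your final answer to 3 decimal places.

After 'raise': P(aggressive) = 0.4·0.3000 / (0.4·0.3000 + 0.2·0.7000) ≈ 0.4615
After 'raise': P(aggressive) = 0.4·0.4615 / (0.4·0.4615 + 0.2·0.5385) ≈ 0.6316

0.632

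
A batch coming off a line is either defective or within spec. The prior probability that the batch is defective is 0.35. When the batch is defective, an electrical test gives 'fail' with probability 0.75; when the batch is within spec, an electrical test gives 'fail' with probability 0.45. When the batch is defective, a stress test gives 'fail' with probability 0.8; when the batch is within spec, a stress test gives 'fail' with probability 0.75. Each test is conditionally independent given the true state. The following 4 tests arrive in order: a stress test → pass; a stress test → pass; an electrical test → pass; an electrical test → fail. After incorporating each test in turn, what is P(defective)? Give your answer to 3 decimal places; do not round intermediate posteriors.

0.207

Each posterior becomes the prior for the next update.
After a stress test='pass': P(defective) = 0.2·0.3500 / (0.2·0.3500 + 0.25·0.6500) ≈ 0.3011
After a stress test='pass': P(defective) = 0.2·0.3011 / (0.2·0.3011 + 0.25·0.6989) ≈ 0.2563
After an electrical test='pass': P(defective) = 0.25·0.2563 / (0.25·0.2563 + 0.55·0.7437) ≈ 0.1354
After an electrical test='fail': P(defective) = 0.75·0.1354 / (0.75·0.1354 + 0.45·0.8646) ≈ 0.2070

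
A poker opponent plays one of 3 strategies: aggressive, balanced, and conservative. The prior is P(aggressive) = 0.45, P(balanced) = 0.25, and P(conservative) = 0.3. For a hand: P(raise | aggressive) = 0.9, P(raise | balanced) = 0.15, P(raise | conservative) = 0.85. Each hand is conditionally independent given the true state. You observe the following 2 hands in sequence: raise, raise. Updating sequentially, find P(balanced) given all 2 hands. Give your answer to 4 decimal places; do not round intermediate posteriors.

After 'raise': normaliser = 0.9·0.4500 + 0.15·0.2500 + 0.85·0.3000; P(aggressive) ≈ 0.5806, P(balanced) ≈ 0.0538, P(conservative) ≈ 0.3656
After 'raise': normaliser = 0.9·0.5806 + 0.15·0.0538 + 0.85·0.3656; P(aggressive) ≈ 0.6211, P(balanced) ≈ 0.0096, P(conservative) ≈ 0.3693

0.0096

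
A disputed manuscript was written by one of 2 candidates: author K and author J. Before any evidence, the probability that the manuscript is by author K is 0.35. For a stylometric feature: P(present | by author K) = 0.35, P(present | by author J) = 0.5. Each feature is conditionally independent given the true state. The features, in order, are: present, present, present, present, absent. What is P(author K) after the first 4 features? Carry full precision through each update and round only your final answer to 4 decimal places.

0.1145

Apply Bayes' rule sequentially, carrying P(author K) forward.
After 'present': P(author K) = 0.35·0.3500 / (0.35·0.3500 + 0.5·0.6500) ≈ 0.2737
After 'present': P(author K) = 0.35·0.2737 / (0.35·0.2737 + 0.5·0.7263) ≈ 0.2088
After 'present': P(author K) = 0.35·0.2088 / (0.35·0.2088 + 0.5·0.7912) ≈ 0.1559
After 'present': P(author K) = 0.35·0.1559 / (0.35·0.1559 + 0.5·0.8441) ≈ 0.1145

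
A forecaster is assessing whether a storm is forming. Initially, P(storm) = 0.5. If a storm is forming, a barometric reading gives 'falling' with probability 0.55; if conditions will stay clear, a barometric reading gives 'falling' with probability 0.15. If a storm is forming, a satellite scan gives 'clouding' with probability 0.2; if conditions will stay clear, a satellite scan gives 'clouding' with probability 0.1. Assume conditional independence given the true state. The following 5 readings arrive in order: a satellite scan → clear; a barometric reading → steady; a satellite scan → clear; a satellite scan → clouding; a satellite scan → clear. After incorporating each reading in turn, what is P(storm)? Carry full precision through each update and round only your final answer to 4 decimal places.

After a satellite scan='clear': P(storm) = 0.8·0.5000 / (0.8·0.5000 + 0.9·0.5000) ≈ 0.4706
After a barometric reading='steady': P(storm) = 0.45·0.4706 / (0.45·0.4706 + 0.85·0.5294) ≈ 0.3200
After a satellite scan='clear': P(storm) = 0.8·0.3200 / (0.8·0.3200 + 0.9·0.6800) ≈ 0.2949
After a satellite scan='clouding': P(storm) = 0.2·0.2949 / (0.2·0.2949 + 0.1·0.7051) ≈ 0.4555
After a satellite scan='clear': P(storm) = 0.8·0.4555 / (0.8·0.4555 + 0.9·0.5445) ≈ 0.4265

0.4265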